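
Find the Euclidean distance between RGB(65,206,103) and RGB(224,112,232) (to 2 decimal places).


d = √[(R₁-R₂)² + (G₁-G₂)² + (B₁-B₂)²]
d = √[(65-224)² + (206-112)² + (103-232)²]
d = √[25281 + 8836 + 16641]
d = √50758
d ≈ 225.30


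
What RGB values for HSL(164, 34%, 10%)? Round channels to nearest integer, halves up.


H=164°, S=0.34, L=0.10
C = (1-|2L-1|)×S = (1-|-0.80|)×0.34 = 0.068
H' = H/60 = 164/60 ≈ 2.7333; X = C×(1-|H' mod 2 - 1|) ≈ 0.0499
m = L - C/2 = 0.10 - 0.034 = 0.066
Sector ⌊H'⌋ = 2 → (R',G',B') = (0.0, 0.068, ≈0.0499)
RGB = ((R'+m)×255, (G'+m)×255, (B'+m)×255) = (16.83, 34.17, 29.546)
Round half up → RGB(17, 34, 30)


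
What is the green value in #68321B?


Color: #68321B
R = 68 = 104
G = 32 = 50
B = 1B = 27
Green = 50


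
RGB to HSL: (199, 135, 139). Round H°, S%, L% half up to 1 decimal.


Normalize: R'=199/255≈0.7804, G'=135/255≈0.5294, B'=139/255≈0.5451
Max=199/255, Min=135/255, Δ=Max-Min=64/255
L = (Max+Min)/2 = (199+135)/510 = 334/510 = 0.65490… → L = 65.5%
L > 0.5 → S = Δ/(2-Max-Min) = 64/(510-199-135) = 64/176 = 0.36363… → S = 36.4%
(the 1/255 factors cancel in S and H, so raw channel differences can be used)
Max is R' → H = 60 × (((G-B)/Δ) mod 6) = 60 × (((135-139)/64) mod 6)
  (-4)/64 = -0.0625; negative, so add 6 → 5.9375
  H = 60 × 5.9375 = 356.25° → H = 356.3°
= HSL(356.3°, 36.4%, 65.5%)


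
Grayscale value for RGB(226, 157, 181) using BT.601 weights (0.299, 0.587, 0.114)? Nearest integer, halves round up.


Gray = 0.299×R + 0.587×G + 0.114×B
Gray = 0.299×226 + 0.587×157 + 0.114×181
Gray = 67.574 + 92.159 + 20.634
Gray = 180.367 → round half up → 180
Gray = 180


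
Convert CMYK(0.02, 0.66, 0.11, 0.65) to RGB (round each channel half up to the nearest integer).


R = 255 × (1-C) × (1-K) = 255 × 0.98 × 0.35 = 87.465 → 87
G = 255 × (1-M) × (1-K) = 255 × 0.34 × 0.35 = 30.345 → 30
B = 255 × (1-Y) × (1-K) = 255 × 0.89 × 0.35 = 79.4325 → 79
= RGB(87, 30, 79)


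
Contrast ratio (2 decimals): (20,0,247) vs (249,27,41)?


Linearize each sRGB channel c=v/255: c/12.92 if c ≤ 0.04045 else ((c+0.055)/1.055)^2.4
L = 0.2126×R_lin + 0.7152×G_lin + 0.0722×B_lin
Color 1 (20,0,247):
  R=20: 20/255≈0.0784 > 0.04045 → ((0.0784+0.055)/1.055)^2.4 ≈ 0.00700
  G=0: 0/255≈0.0000 ≤ 0.04045 → 0.0000/12.92 ≈ 0.00000
  B=247: 247/255≈0.9686 > 0.04045 → ((0.9686+0.055)/1.055)^2.4 ≈ 0.93011
  L1 = 0.2126×0.00700 + 0.7152×0.00000 + 0.0722×0.93011 ≈ 0.06864
Color 2 (249,27,41):
  R=249: 249/255≈0.9765 > 0.04045 → ((0.9765+0.055)/1.055)^2.4 ≈ 0.94731
  G=27: 27/255≈0.1059 > 0.04045 → ((0.1059+0.055)/1.055)^2.4 ≈ 0.01096
  B=41: 41/255≈0.1608 > 0.04045 → ((0.1608+0.055)/1.055)^2.4 ≈ 0.02217
  L2 = 0.2126×0.94731 + 0.7152×0.01096 + 0.0722×0.02217 ≈ 0.21084
Lighter = 0.21084, Darker = 0.06864
Ratio = (L_lighter + 0.05) / (L_darker + 0.05)
Ratio = (0.21084 + 0.05) / (0.06864 + 0.05) = 0.26084 / 0.11864 ≈ 2.1985
Ratio ≈ 2.20:1


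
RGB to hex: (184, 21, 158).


R = 184 → B8 (hex)
G = 21 → 15 (hex)
B = 158 → 9E (hex)
Hex = #B8159E


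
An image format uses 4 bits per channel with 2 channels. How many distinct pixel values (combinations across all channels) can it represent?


Total bits = 4 bits/channel × 2 channels = 8 bits
Distinct pixel values = 2^8
= 256 pixel values


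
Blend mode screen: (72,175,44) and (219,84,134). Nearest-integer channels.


Screen: C = 255 - (255-A)×(255-B)/255, rounded to nearest integer
R: 255 - (255-72)×(255-219)/255 = 255 - 6588/255 ≈ 255 - 25.835 = 229.165 → 229
G: 255 - (255-175)×(255-84)/255 = 255 - 13680/255 ≈ 255 - 53.647 = 201.353 → 201
B: 255 - (255-44)×(255-134)/255 = 255 - 25531/255 ≈ 255 - 100.122 = 154.878 → 155
= RGB(229, 201, 155)


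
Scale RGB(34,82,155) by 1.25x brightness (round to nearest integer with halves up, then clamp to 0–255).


Multiply each channel by 1.25, round half up, clamp to [0, 255]
R: 34×1.25 = 42.5 → round → 43
G: 82×1.25 = 102.5 → round → 103
B: 155×1.25 = 193.75 → round → 194
= RGB(43, 103, 194)


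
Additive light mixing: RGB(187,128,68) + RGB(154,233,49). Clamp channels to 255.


Additive: each channel = min(255, C₁+C₂)
R: 187+154 = 341 → 255
G: 128+233 = 361 → 255
B: 68+49 = 117 → 117
= RGB(255, 255, 117)


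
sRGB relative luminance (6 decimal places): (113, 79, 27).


Linearize each channel (sRGB transfer function): c = v/255; c_lin = c/12.92 if c ≤ 0.04045, else ((c+0.055)/1.055)^2.4
  R: 113/255 ≈ 0.443137 > 0.04045 → ((0.443137+0.055)/1.055)^2.4 ≈ 0.165132
  G: 79/255 ≈ 0.309804 > 0.04045 → ((0.309804+0.055)/1.055)^2.4 ≈ 0.078187
  B: 27/255 ≈ 0.105882 > 0.04045 → ((0.105882+0.055)/1.055)^2.4 ≈ 0.010960
R_lin = 0.165132, G_lin = 0.078187, B_lin = 0.010960
L = 0.2126×R + 0.7152×G + 0.0722×B
L = 0.2126×0.165132 + 0.7152×0.078187 + 0.0722×0.010960
L ≈ 0.091818


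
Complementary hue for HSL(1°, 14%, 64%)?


Complement = opposite side of color wheel = hue + 180°
H' = (1 + 180) mod 360 = 181°
S and L unchanged.
= HSL(181°, 14%, 64%)


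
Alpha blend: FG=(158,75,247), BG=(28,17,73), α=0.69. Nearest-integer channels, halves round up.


C = α×F + (1-α)×B, with 1-α = 0.31
R: 0.69×158 + 0.31×28 = 109.02 + 8.68 = 117.70 → 118
G: 0.69×75 + 0.31×17 = 51.75 + 5.27 = 57.02 → 57
B: 0.69×247 + 0.31×73 = 170.43 + 22.63 = 193.06 → 193
= RGB(118, 57, 193)


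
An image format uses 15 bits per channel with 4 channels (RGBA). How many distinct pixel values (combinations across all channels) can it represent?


Total bits = 15 bits/channel × 4 channels = 60 bits
Distinct pixel values = 2^60
= 1,152,921,504,606,846,976 pixel values


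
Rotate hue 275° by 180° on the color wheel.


New hue = (H + rotation) mod 360
New hue = (275 + 180) mod 360
= 455 mod 360
= 95°


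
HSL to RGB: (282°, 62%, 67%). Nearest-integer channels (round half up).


H=282°, S=0.62, L=0.67
C = (1-|2L-1|)×S = (1-|0.34|)×0.62 = 0.4092
H' = H/60 = 282/60 ≈ 4.7000; X = C×(1-|H' mod 2 - 1|) = 0.28644
m = L - C/2 = 0.67 - 0.2046 = 0.4654
Sector ⌊H'⌋ = 4 → (R',G',B') = (0.28644, 0.0, 0.4092)
RGB = ((R'+m)×255, (G'+m)×255, (B'+m)×255) = (191.7192, 118.677, 223.023)
Round half up → RGB(192, 119, 223)


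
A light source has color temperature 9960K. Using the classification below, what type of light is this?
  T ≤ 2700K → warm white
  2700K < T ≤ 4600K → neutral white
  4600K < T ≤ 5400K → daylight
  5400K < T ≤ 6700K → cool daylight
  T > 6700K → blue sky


Temperature: 9960K
9960K > 6700K → blue sky
Classification: blue sky


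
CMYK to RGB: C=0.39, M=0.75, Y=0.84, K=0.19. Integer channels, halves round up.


R = 255 × (1-C) × (1-K) = 255 × 0.61 × 0.81 = 125.9955 → 126
G = 255 × (1-M) × (1-K) = 255 × 0.25 × 0.81 = 51.6375 → 52
B = 255 × (1-Y) × (1-K) = 255 × 0.16 × 0.81 = 33.048 → 33
= RGB(126, 52, 33)


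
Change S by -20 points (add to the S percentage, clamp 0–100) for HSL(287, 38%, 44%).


Original S = 38%
Adjustment = -20 percentage points
New S = 38 + (-20) = 18
Clamp to [0, 100] → 18
= HSL(287°, 18%, 44%)


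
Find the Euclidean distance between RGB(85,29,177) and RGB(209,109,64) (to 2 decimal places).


d = √[(R₁-R₂)² + (G₁-G₂)² + (B₁-B₂)²]
d = √[(85-209)² + (29-109)² + (177-64)²]
d = √[15376 + 6400 + 12769]
d = √34545
d ≈ 185.86


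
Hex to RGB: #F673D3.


F6 → 246 (R)
73 → 115 (G)
D3 → 211 (B)
= RGB(246, 115, 211)


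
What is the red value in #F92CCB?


Color: #F92CCB
R = F9 = 249
G = 2C = 44
B = CB = 203
Red = 249


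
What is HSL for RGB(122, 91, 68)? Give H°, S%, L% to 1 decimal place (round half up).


Normalize: R'=122/255≈0.4784, G'=91/255≈0.3569, B'=68/255≈0.2667
Max=122/255, Min=68/255, Δ=Max-Min=54/255
L = (Max+Min)/2 = (122+68)/510 = 190/510 = 0.37254… → L = 37.3%
L ≤ 0.5 → S = Δ/(Max+Min) = 54/(122+68) = 54/190 = 0.28421… → S = 28.4%
(the 1/255 factors cancel in S and H, so raw channel differences can be used)
Max is R' → H = 60 × (((G-B)/Δ) mod 6) = 60 × (((91-68)/54) mod 6)
  23/54 = 0.4259…
  H = 60 × 0.4259… = 25.555…° → H = 25.6°
= HSL(25.6°, 28.4%, 37.3%)


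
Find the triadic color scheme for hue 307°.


Triadic: equally spaced at 120° intervals
H1 = 307°
H2 = (307 + 120) mod 360 = 67°
H3 = (307 + 240) mod 360 = 187°
Triadic = 307°, 67°, 187°


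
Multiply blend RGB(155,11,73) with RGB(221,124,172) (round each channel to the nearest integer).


Multiply: C = A×B/255, rounded to nearest integer
R: 155×221/255 = 34255/255 ≈ 134.333 → 134
G: 11×124/255 = 1364/255 ≈ 5.349 → 5
B: 73×172/255 = 12556/255 ≈ 49.239 → 49
= RGB(134, 5, 49)


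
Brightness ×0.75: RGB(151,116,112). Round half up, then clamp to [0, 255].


Multiply each channel by 0.75, round half up, clamp to [0, 255]
R: 151×0.75 = 113.25 → round → 113
G: 116×0.75 = 87
B: 112×0.75 = 84
= RGB(113, 87, 84)


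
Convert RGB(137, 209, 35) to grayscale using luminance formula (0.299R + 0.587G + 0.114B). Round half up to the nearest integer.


Gray = 0.299×R + 0.587×G + 0.114×B
Gray = 0.299×137 + 0.587×209 + 0.114×35
Gray = 40.963 + 122.683 + 3.990
Gray = 167.636 → round half up → 168
Gray = 168


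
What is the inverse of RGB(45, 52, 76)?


Invert: (255-R, 255-G, 255-B)
R: 255-45 = 210
G: 255-52 = 203
B: 255-76 = 179
= RGB(210, 203, 179)


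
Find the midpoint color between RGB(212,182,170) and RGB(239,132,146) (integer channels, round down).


Midpoint: each channel = ⌊(C₁+C₂)/2⌋
R: ⌊(212+239)/2⌋ = 225
G: ⌊(182+132)/2⌋ = 157
B: ⌊(170+146)/2⌋ = 158
= RGB(225, 157, 158)


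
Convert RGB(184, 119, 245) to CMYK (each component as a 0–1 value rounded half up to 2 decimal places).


R'=184/255≈0.7216, G'=119/255≈0.4667, B'=245/255≈0.9608
K = 1 - max(R',G',B') = 1 - 245/255 = 10/255 = 0.03921… → 0.04
(1-R'-K)/(1-K) simplifies to (max-R)/max with max = 245:
C = (245-184)/245 = 61/245 = 0.24897… → 0.25
M = (245-119)/245 = 126/245 = 0.51428… → 0.51
Y = (245-245)/245 = 0/245 = 0 → 0.00
= CMYK(0.25, 0.51, 0.00, 0.04)


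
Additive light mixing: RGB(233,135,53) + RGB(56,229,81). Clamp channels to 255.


Additive: each channel = min(255, C₁+C₂)
R: 233+56 = 289 → 255
G: 135+229 = 364 → 255
B: 53+81 = 134 → 134
= RGB(255, 255, 134)


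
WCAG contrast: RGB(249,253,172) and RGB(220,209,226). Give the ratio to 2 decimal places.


Linearize each sRGB channel c=v/255: c/12.92 if c ≤ 0.04045 else ((c+0.055)/1.055)^2.4
L = 0.2126×R_lin + 0.7152×G_lin + 0.0722×B_lin
Color 1 (249,253,172):
  R=249: 249/255≈0.9765 > 0.04045 → ((0.9765+0.055)/1.055)^2.4 ≈ 0.94731
  G=253: 253/255≈0.9922 > 0.04045 → ((0.9922+0.055)/1.055)^2.4 ≈ 0.98225
  B=172: 172/255≈0.6745 > 0.04045 → ((0.6745+0.055)/1.055)^2.4 ≈ 0.41254
  L1 = 0.2126×0.94731 + 0.7152×0.98225 + 0.0722×0.41254 ≈ 0.93369
Color 2 (220,209,226):
  R=220: 220/255≈0.8627 > 0.04045 → ((0.8627+0.055)/1.055)^2.4 ≈ 0.71569
  G=209: 209/255≈0.8196 > 0.04045 → ((0.8196+0.055)/1.055)^2.4 ≈ 0.63760
  B=226: 226/255≈0.8863 > 0.04045 → ((0.8863+0.055)/1.055)^2.4 ≈ 0.76052
  L2 = 0.2126×0.71569 + 0.7152×0.63760 + 0.0722×0.76052 ≈ 0.66308
Lighter = 0.93369, Darker = 0.66308
Ratio = (L_lighter + 0.05) / (L_darker + 0.05)
Ratio = (0.93369 + 0.05) / (0.66308 + 0.05) = 0.98369 / 0.71308 ≈ 1.3795
Ratio ≈ 1.38:1


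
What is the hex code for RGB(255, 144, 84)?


R = 255 → FF (hex)
G = 144 → 90 (hex)
B = 84 → 54 (hex)
Hex = #FF9054


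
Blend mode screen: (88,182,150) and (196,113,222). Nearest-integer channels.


Screen: C = 255 - (255-A)×(255-B)/255, rounded to nearest integer
R: 255 - (255-88)×(255-196)/255 = 255 - 9853/255 ≈ 255 - 38.639 = 216.361 → 216
G: 255 - (255-182)×(255-113)/255 = 255 - 10366/255 ≈ 255 - 40.651 = 214.349 → 214
B: 255 - (255-150)×(255-222)/255 = 255 - 3465/255 ≈ 255 - 13.588 = 241.412 → 241
= RGB(216, 214, 241)


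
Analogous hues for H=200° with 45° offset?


Base hue: 200°
Left analog: (200 - 45) mod 360 = 155°
Right analog: (200 + 45) mod 360 = 245°
Analogous hues = 155° and 245°


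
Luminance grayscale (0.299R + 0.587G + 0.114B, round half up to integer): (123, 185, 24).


Gray = 0.299×R + 0.587×G + 0.114×B
Gray = 0.299×123 + 0.587×185 + 0.114×24
Gray = 36.777 + 108.595 + 2.736
Gray = 148.108 → round half up → 148
Gray = 148


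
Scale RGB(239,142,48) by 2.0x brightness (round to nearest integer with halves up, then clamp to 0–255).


Multiply each channel by 2.0, round half up, clamp to [0, 255]
R: 239×2.0 = 478 → clamp → 255
G: 142×2.0 = 284 → clamp → 255
B: 48×2.0 = 96
= RGB(255, 255, 96)


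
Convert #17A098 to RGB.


17 → 23 (R)
A0 → 160 (G)
98 → 152 (B)
= RGB(23, 160, 152)


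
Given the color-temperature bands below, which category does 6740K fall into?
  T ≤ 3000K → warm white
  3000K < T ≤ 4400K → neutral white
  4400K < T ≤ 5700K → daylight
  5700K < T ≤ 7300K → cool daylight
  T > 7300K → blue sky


Temperature: 6740K
5700K < 6740K ≤ 7300K → cool daylight
Classification: cool daylight


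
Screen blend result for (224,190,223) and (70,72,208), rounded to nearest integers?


Screen: C = 255 - (255-A)×(255-B)/255, rounded to nearest integer
R: 255 - (255-224)×(255-70)/255 = 255 - 5735/255 ≈ 255 - 22.490 = 232.510 → 233
G: 255 - (255-190)×(255-72)/255 = 255 - 11895/255 ≈ 255 - 46.647 = 208.353 → 208
B: 255 - (255-223)×(255-208)/255 = 255 - 1504/255 ≈ 255 - 5.898 = 249.102 → 249
= RGB(233, 208, 249)


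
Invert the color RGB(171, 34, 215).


Invert: (255-R, 255-G, 255-B)
R: 255-171 = 84
G: 255-34 = 221
B: 255-215 = 40
= RGB(84, 221, 40)


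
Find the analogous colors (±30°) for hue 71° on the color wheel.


Base hue: 71°
Left analog: (71 - 30) mod 360 = 41°
Right analog: (71 + 30) mod 360 = 101°
Analogous hues = 41° and 101°


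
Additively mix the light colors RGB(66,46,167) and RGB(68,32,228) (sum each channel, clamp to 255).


Additive: each channel = min(255, C₁+C₂)
R: 66+68 = 134 → 134
G: 46+32 = 78 → 78
B: 167+228 = 395 → 255
= RGB(134, 78, 255)


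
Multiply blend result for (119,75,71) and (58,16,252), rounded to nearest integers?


Multiply: C = A×B/255, rounded to nearest integer
R: 119×58/255 = 6902/255 ≈ 27.067 → 27
G: 75×16/255 = 1200/255 ≈ 4.706 → 5
B: 71×252/255 = 17892/255 ≈ 70.165 → 70
= RGB(27, 5, 70)


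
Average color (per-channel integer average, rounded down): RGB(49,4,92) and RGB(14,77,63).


Midpoint: each channel = ⌊(C₁+C₂)/2⌋
R: ⌊(49+14)/2⌋ = 31
G: ⌊(4+77)/2⌋ = 40
B: ⌊(92+63)/2⌋ = 77
= RGB(31, 40, 77)


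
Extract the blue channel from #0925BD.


Color: #0925BD
R = 09 = 9
G = 25 = 37
B = BD = 189
Blue = 189


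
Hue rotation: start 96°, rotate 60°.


New hue = (H + rotation) mod 360
New hue = (96 + 60) mod 360
= 156 mod 360
= 156°


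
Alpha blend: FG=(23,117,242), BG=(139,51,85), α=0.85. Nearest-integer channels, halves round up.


C = α×F + (1-α)×B, with 1-α = 0.15
R: 0.85×23 + 0.15×139 = 19.55 + 20.85 = 40.40 → 40
G: 0.85×117 + 0.15×51 = 99.45 + 7.65 = 107.10 → 107
B: 0.85×242 + 0.15×85 = 205.70 + 12.75 = 218.45 → 218
= RGB(40, 107, 218)


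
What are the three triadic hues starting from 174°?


Triadic: equally spaced at 120° intervals
H1 = 174°
H2 = (174 + 120) mod 360 = 294°
H3 = (174 + 240) mod 360 = 54°
Triadic = 174°, 294°, 54°


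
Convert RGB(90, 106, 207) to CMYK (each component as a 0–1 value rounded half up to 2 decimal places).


R'=90/255≈0.3529, G'=106/255≈0.4157, B'=207/255≈0.8118
K = 1 - max(R',G',B') = 1 - 207/255 = 48/255 = 0.18823… → 0.19
(1-R'-K)/(1-K) simplifies to (max-R)/max with max = 207:
C = (207-90)/207 = 117/207 = 0.56521… → 0.57
M = (207-106)/207 = 101/207 = 0.48792… → 0.49
Y = (207-207)/207 = 0/207 = 0 → 0.00
= CMYK(0.57, 0.49, 0.00, 0.19)


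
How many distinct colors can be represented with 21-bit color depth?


Colors = 2^bits = 2^21
= 2,097,152 colors


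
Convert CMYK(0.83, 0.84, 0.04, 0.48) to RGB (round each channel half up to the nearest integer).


R = 255 × (1-C) × (1-K) = 255 × 0.17 × 0.52 = 22.542 → 23
G = 255 × (1-M) × (1-K) = 255 × 0.16 × 0.52 = 21.216 → 21
B = 255 × (1-Y) × (1-K) = 255 × 0.96 × 0.52 = 127.296 → 127
= RGB(23, 21, 127)


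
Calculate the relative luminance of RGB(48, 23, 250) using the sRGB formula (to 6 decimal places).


Linearize each channel (sRGB transfer function): c = v/255; c_lin = c/12.92 if c ≤ 0.04045, else ((c+0.055)/1.055)^2.4
  R: 48/255 ≈ 0.188235 > 0.04045 → ((0.188235+0.055)/1.055)^2.4 ≈ 0.029557
  G: 23/255 ≈ 0.090196 > 0.04045 → ((0.090196+0.055)/1.055)^2.4 ≈ 0.008568
  B: 250/255 ≈ 0.980392 > 0.04045 → ((0.980392+0.055)/1.055)^2.4 ≈ 0.955973
R_lin = 0.029557, G_lin = 0.008568, B_lin = 0.955973
L = 0.2126×R + 0.7152×G + 0.0722×B
L = 0.2126×0.029557 + 0.7152×0.008568 + 0.0722×0.955973
L ≈ 0.081433


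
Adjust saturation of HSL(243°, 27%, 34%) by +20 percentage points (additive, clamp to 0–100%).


Original S = 27%
Adjustment = +20 percentage points
New S = 27 + (20) = 47
Clamp to [0, 100] → 47
= HSL(243°, 47%, 34%)


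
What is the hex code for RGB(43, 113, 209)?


R = 43 → 2B (hex)
G = 113 → 71 (hex)
B = 209 → D1 (hex)
Hex = #2B71D1


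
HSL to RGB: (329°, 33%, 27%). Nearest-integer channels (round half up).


H=329°, S=0.33, L=0.27
C = (1-|2L-1|)×S = (1-|-0.46|)×0.33 = 0.1782
H' = H/60 = 329/60 ≈ 5.4833; X = C×(1-|H' mod 2 - 1|) = 0.09207
m = L - C/2 = 0.27 - 0.0891 = 0.1809
Sector ⌊H'⌋ = 5 → (R',G',B') = (0.1782, 0.0, 0.09207)
RGB = ((R'+m)×255, (G'+m)×255, (B'+m)×255) = (91.5705, 46.1295, 69.60735)
Round half up → RGB(92, 46, 70)


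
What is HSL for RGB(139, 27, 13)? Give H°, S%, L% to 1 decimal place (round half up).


Normalize: R'=139/255≈0.5451, G'=27/255≈0.1059, B'=13/255≈0.0510
Max=139/255, Min=13/255, Δ=Max-Min=126/255
L = (Max+Min)/2 = (139+13)/510 = 152/510 = 0.29803… → L = 29.8%
L ≤ 0.5 → S = Δ/(Max+Min) = 126/(139+13) = 126/152 = 0.82894… → S = 82.9%
(the 1/255 factors cancel in S and H, so raw channel differences can be used)
Max is R' → H = 60 × (((G-B)/Δ) mod 6) = 60 × (((27-13)/126) mod 6)
  14/126 = 0.1111…
  H = 60 × 0.1111… = 6.666…° → H = 6.7°
= HSL(6.7°, 82.9%, 29.8%)


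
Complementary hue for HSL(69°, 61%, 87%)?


Complement = opposite side of color wheel = hue + 180°
H' = (69 + 180) mod 360 = 249°
S and L unchanged.
= HSL(249°, 61%, 87%)


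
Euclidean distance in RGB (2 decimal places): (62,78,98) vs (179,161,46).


d = √[(R₁-R₂)² + (G₁-G₂)² + (B₁-B₂)²]
d = √[(62-179)² + (78-161)² + (98-46)²]
d = √[13689 + 6889 + 2704]
d = √23282
d ≈ 152.58


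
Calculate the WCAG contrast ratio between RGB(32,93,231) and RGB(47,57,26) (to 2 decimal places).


Linearize each sRGB channel c=v/255: c/12.92 if c ≤ 0.04045 else ((c+0.055)/1.055)^2.4
L = 0.2126×R_lin + 0.7152×G_lin + 0.0722×B_lin
Color 1 (32,93,231):
  R=32: 32/255≈0.1255 > 0.04045 → ((0.1255+0.055)/1.055)^2.4 ≈ 0.01444
  G=93: 93/255≈0.3647 > 0.04045 → ((0.3647+0.055)/1.055)^2.4 ≈ 0.10946
  B=231: 231/255≈0.9059 > 0.04045 → ((0.9059+0.055)/1.055)^2.4 ≈ 0.79910
  L1 = 0.2126×0.01444 + 0.7152×0.10946 + 0.0722×0.79910 ≈ 0.13905
Color 2 (47,57,26):
  R=47: 47/255≈0.1843 > 0.04045 → ((0.1843+0.055)/1.055)^2.4 ≈ 0.02843
  G=57: 57/255≈0.2235 > 0.04045 → ((0.2235+0.055)/1.055)^2.4 ≈ 0.04092
  B=26: 26/255≈0.1020 > 0.04045 → ((0.1020+0.055)/1.055)^2.4 ≈ 0.01033
  L2 = 0.2126×0.02843 + 0.7152×0.04092 + 0.0722×0.01033 ≈ 0.03605
Lighter = 0.13905, Darker = 0.03605
Ratio = (L_lighter + 0.05) / (L_darker + 0.05)
Ratio = (0.13905 + 0.05) / (0.03605 + 0.05) = 0.18905 / 0.08605 ≈ 2.1970
Ratio ≈ 2.20:1


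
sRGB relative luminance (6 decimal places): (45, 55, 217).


Linearize each channel (sRGB transfer function): c = v/255; c_lin = c/12.92 if c ≤ 0.04045, else ((c+0.055)/1.055)^2.4
  R: 45/255 ≈ 0.176471 > 0.04045 → ((0.176471+0.055)/1.055)^2.4 ≈ 0.026241
  G: 55/255 ≈ 0.215686 > 0.04045 → ((0.215686+0.055)/1.055)^2.4 ≈ 0.038204
  B: 217/255 ≈ 0.850980 > 0.04045 → ((0.850980+0.055)/1.055)^2.4 ≈ 0.693872
R_lin = 0.026241, G_lin = 0.038204, B_lin = 0.693872
L = 0.2126×R + 0.7152×G + 0.0722×B
L = 0.2126×0.026241 + 0.7152×0.038204 + 0.0722×0.693872
L ≈ 0.083000


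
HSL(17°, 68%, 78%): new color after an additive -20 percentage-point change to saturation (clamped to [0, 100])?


Original S = 68%
Adjustment = -20 percentage points
New S = 68 + (-20) = 48
Clamp to [0, 100] → 48
= HSL(17°, 48%, 78%)


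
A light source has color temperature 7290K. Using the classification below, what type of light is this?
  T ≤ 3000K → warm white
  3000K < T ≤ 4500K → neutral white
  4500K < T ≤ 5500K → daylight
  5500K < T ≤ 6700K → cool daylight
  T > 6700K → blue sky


Temperature: 7290K
7290K > 6700K → blue sky
Classification: blue sky


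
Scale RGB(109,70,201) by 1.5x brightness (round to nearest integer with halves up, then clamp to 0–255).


Multiply each channel by 1.5, round half up, clamp to [0, 255]
R: 109×1.5 = 163.5 → round → 164
G: 70×1.5 = 105
B: 201×1.5 = 301.5 → round → 302 → clamp → 255
= RGB(164, 105, 255)


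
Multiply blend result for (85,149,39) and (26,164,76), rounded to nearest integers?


Multiply: C = A×B/255, rounded to nearest integer
R: 85×26/255 = 2210/255 ≈ 8.667 → 9
G: 149×164/255 = 24436/255 ≈ 95.827 → 96
B: 39×76/255 = 2964/255 ≈ 11.624 → 12
= RGB(9, 96, 12)


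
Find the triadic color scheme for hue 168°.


Triadic: equally spaced at 120° intervals
H1 = 168°
H2 = (168 + 120) mod 360 = 288°
H3 = (168 + 240) mod 360 = 48°
Triadic = 168°, 288°, 48°


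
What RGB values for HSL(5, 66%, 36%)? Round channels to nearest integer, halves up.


H=5°, S=0.66, L=0.36
C = (1-|2L-1|)×S = (1-|-0.28|)×0.66 = 0.4752
H' = H/60 = 5/60 ≈ 0.0833; X = C×(1-|H' mod 2 - 1|) = 0.0396
m = L - C/2 = 0.36 - 0.2376 = 0.1224
Sector ⌊H'⌋ = 0 → (R',G',B') = (0.4752, 0.0396, 0.0)
RGB = ((R'+m)×255, (G'+m)×255, (B'+m)×255) = (152.388, 41.31, 31.212)
Round half up → RGB(152, 41, 31)


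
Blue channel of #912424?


Color: #912424
R = 91 = 145
G = 24 = 36
B = 24 = 36
Blue = 36


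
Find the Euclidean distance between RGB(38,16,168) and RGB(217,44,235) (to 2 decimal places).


d = √[(R₁-R₂)² + (G₁-G₂)² + (B₁-B₂)²]
d = √[(38-217)² + (16-44)² + (168-235)²]
d = √[32041 + 784 + 4489]
d = √37314
d ≈ 193.17


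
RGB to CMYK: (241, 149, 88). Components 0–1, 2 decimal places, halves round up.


R'=241/255≈0.9451, G'=149/255≈0.5843, B'=88/255≈0.3451
K = 1 - max(R',G',B') = 1 - 241/255 = 14/255 = 0.05490… → 0.05
(1-R'-K)/(1-K) simplifies to (max-R)/max with max = 241:
C = (241-241)/241 = 0/241 = 0 → 0.00
M = (241-149)/241 = 92/241 = 0.38174… → 0.38
Y = (241-88)/241 = 153/241 = 0.63485… → 0.63
= CMYK(0.00, 0.38, 0.63, 0.05)


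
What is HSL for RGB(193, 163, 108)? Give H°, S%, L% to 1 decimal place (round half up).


Normalize: R'=193/255≈0.7569, G'=163/255≈0.6392, B'=108/255≈0.4235
Max=193/255, Min=108/255, Δ=Max-Min=85/255
L = (Max+Min)/2 = (193+108)/510 = 301/510 = 0.59019… → L = 59.0%
L > 0.5 → S = Δ/(2-Max-Min) = 85/(510-193-108) = 85/209 = 0.40669… → S = 40.7%
(the 1/255 factors cancel in S and H, so raw channel differences can be used)
Max is R' → H = 60 × (((G-B)/Δ) mod 6) = 60 × (((163-108)/85) mod 6)
  55/85 = 0.6470…
  H = 60 × 0.6470… = 38.823…° → H = 38.8°
= HSL(38.8°, 40.7%, 59.0%)


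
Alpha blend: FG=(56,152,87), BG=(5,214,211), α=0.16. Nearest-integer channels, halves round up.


C = α×F + (1-α)×B, with 1-α = 0.84
R: 0.16×56 + 0.84×5 = 8.96 + 4.20 = 13.16 → 13
G: 0.16×152 + 0.84×214 = 24.32 + 179.76 = 204.08 → 204
B: 0.16×87 + 0.84×211 = 13.92 + 177.24 = 191.16 → 191
= RGB(13, 204, 191)


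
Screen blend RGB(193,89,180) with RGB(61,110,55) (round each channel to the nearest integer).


Screen: C = 255 - (255-A)×(255-B)/255, rounded to nearest integer
R: 255 - (255-193)×(255-61)/255 = 255 - 12028/255 ≈ 255 - 47.169 = 207.831 → 208
G: 255 - (255-89)×(255-110)/255 = 255 - 24070/255 ≈ 255 - 94.392 = 160.608 → 161
B: 255 - (255-180)×(255-55)/255 = 255 - 15000/255 ≈ 255 - 58.824 = 196.176 → 196
= RGB(208, 161, 196)


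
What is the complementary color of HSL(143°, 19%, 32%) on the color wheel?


Complement = opposite side of color wheel = hue + 180°
H' = (143 + 180) mod 360 = 323°
S and L unchanged.
= HSL(323°, 19%, 32%)


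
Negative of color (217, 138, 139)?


Invert: (255-R, 255-G, 255-B)
R: 255-217 = 38
G: 255-138 = 117
B: 255-139 = 116
= RGB(38, 117, 116)


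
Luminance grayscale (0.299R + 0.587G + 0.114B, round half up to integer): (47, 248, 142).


Gray = 0.299×R + 0.587×G + 0.114×B
Gray = 0.299×47 + 0.587×248 + 0.114×142
Gray = 14.053 + 145.576 + 16.188
Gray = 175.817 → round half up → 176
Gray = 176


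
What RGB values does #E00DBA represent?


E0 → 224 (R)
0D → 13 (G)
BA → 186 (B)
= RGB(224, 13, 186)


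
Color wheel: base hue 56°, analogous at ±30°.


Base hue: 56°
Left analog: (56 - 30) mod 360 = 26°
Right analog: (56 + 30) mod 360 = 86°
Analogous hues = 26° and 86°


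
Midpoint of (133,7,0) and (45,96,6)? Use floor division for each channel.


Midpoint: each channel = ⌊(C₁+C₂)/2⌋
R: ⌊(133+45)/2⌋ = 89
G: ⌊(7+96)/2⌋ = 51
B: ⌊(0+6)/2⌋ = 3
= RGB(89, 51, 3)


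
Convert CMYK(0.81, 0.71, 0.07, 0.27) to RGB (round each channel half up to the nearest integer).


R = 255 × (1-C) × (1-K) = 255 × 0.19 × 0.73 = 35.3685 → 35
G = 255 × (1-M) × (1-K) = 255 × 0.29 × 0.73 = 53.9835 → 54
B = 255 × (1-Y) × (1-K) = 255 × 0.93 × 0.73 = 173.1195 → 173
= RGB(35, 54, 173)


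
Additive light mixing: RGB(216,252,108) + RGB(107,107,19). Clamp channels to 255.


Additive: each channel = min(255, C₁+C₂)
R: 216+107 = 323 → 255
G: 252+107 = 359 → 255
B: 108+19 = 127 → 127
= RGB(255, 255, 127)


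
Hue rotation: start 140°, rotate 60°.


New hue = (H + rotation) mod 360
New hue = (140 + 60) mod 360
= 200 mod 360
= 200°


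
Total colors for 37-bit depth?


Colors = 2^bits = 2^37
= 137,438,953,472 colors


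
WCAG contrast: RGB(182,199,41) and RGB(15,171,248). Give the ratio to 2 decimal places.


Linearize each sRGB channel c=v/255: c/12.92 if c ≤ 0.04045 else ((c+0.055)/1.055)^2.4
L = 0.2126×R_lin + 0.7152×G_lin + 0.0722×B_lin
Color 1 (182,199,41):
  R=182: 182/255≈0.7137 > 0.04045 → ((0.7137+0.055)/1.055)^2.4 ≈ 0.46778
  G=199: 199/255≈0.7804 > 0.04045 → ((0.7804+0.055)/1.055)^2.4 ≈ 0.57112
  B=41: 41/255≈0.1608 > 0.04045 → ((0.1608+0.055)/1.055)^2.4 ≈ 0.02217
  L1 = 0.2126×0.46778 + 0.7152×0.57112 + 0.0722×0.02217 ≈ 0.50952
Color 2 (15,171,248):
  R=15: 15/255≈0.0588 > 0.04045 → ((0.0588+0.055)/1.055)^2.4 ≈ 0.00478
  G=171: 171/255≈0.6706 > 0.04045 → ((0.6706+0.055)/1.055)^2.4 ≈ 0.40724
  B=248: 248/255≈0.9725 > 0.04045 → ((0.9725+0.055)/1.055)^2.4 ≈ 0.93869
  L2 = 0.2126×0.00478 + 0.7152×0.40724 + 0.0722×0.93869 ≈ 0.36005
Lighter = 0.50952, Darker = 0.36005
Ratio = (L_lighter + 0.05) / (L_darker + 0.05)
Ratio = (0.50952 + 0.05) / (0.36005 + 0.05) = 0.55952 / 0.41005 ≈ 1.3645
Ratio ≈ 1.36:1


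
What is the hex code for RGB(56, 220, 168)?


R = 56 → 38 (hex)
G = 220 → DC (hex)
B = 168 → A8 (hex)
Hex = #38DCA8


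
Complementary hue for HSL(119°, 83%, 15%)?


Complement = opposite side of color wheel = hue + 180°
H' = (119 + 180) mod 360 = 299°
S and L unchanged.
= HSL(299°, 83%, 15%)


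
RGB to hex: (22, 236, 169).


R = 22 → 16 (hex)
G = 236 → EC (hex)
B = 169 → A9 (hex)
Hex = #16ECA9


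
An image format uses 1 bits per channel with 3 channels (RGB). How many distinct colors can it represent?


Total bits = 1 bits/channel × 3 channels = 3 bits
Distinct colors = 2^3
= 8 colors


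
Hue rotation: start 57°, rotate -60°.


New hue = (H + rotation) mod 360
New hue = (57 -60) mod 360
= -3 mod 360
= 357°


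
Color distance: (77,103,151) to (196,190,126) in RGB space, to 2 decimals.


d = √[(R₁-R₂)² + (G₁-G₂)² + (B₁-B₂)²]
d = √[(77-196)² + (103-190)² + (151-126)²]
d = √[14161 + 7569 + 625]
d = √22355
d ≈ 149.52


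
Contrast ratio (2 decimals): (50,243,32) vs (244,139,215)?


Linearize each sRGB channel c=v/255: c/12.92 if c ≤ 0.04045 else ((c+0.055)/1.055)^2.4
L = 0.2126×R_lin + 0.7152×G_lin + 0.0722×B_lin
Color 1 (50,243,32):
  R=50: 50/255≈0.1961 > 0.04045 → ((0.1961+0.055)/1.055)^2.4 ≈ 0.03190
  G=243: 243/255≈0.9529 > 0.04045 → ((0.9529+0.055)/1.055)^2.4 ≈ 0.89627
  B=32: 32/255≈0.1255 > 0.04045 → ((0.1255+0.055)/1.055)^2.4 ≈ 0.01444
  L1 = 0.2126×0.03190 + 0.7152×0.89627 + 0.0722×0.01444 ≈ 0.64884
Color 2 (244,139,215):
  R=244: 244/255≈0.9569 > 0.04045 → ((0.9569+0.055)/1.055)^2.4 ≈ 0.90466
  G=139: 139/255≈0.5451 > 0.04045 → ((0.5451+0.055)/1.055)^2.4 ≈ 0.25818
  B=215: 215/255≈0.8431 > 0.04045 → ((0.8431+0.055)/1.055)^2.4 ≈ 0.67954
  L2 = 0.2126×0.90466 + 0.7152×0.25818 + 0.0722×0.67954 ≈ 0.42605
Lighter = 0.64884, Darker = 0.42605
Ratio = (L_lighter + 0.05) / (L_darker + 0.05)
Ratio = (0.64884 + 0.05) / (0.42605 + 0.05) = 0.69884 / 0.47605 ≈ 1.4680
Ratio ≈ 1.47:1


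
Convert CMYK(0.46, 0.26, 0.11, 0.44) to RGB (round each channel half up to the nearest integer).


R = 255 × (1-C) × (1-K) = 255 × 0.54 × 0.56 = 77.112 → 77
G = 255 × (1-M) × (1-K) = 255 × 0.74 × 0.56 = 105.672 → 106
B = 255 × (1-Y) × (1-K) = 255 × 0.89 × 0.56 = 127.092 → 127
= RGB(77, 106, 127)


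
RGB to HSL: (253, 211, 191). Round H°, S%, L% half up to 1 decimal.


Normalize: R'=253/255≈0.9922, G'=211/255≈0.8275, B'=191/255≈0.7490
Max=253/255, Min=191/255, Δ=Max-Min=62/255
L = (Max+Min)/2 = (253+191)/510 = 444/510 = 0.87058… → L = 87.1%
L > 0.5 → S = Δ/(2-Max-Min) = 62/(510-253-191) = 62/66 = 0.93939… → S = 93.9%
(the 1/255 factors cancel in S and H, so raw channel differences can be used)
Max is R' → H = 60 × (((G-B)/Δ) mod 6) = 60 × (((211-191)/62) mod 6)
  20/62 = 0.3225…
  H = 60 × 0.3225… = 19.354…° → H = 19.4°
= HSL(19.4°, 93.9%, 87.1%)


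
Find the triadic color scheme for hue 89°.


Triadic: equally spaced at 120° intervals
H1 = 89°
H2 = (89 + 120) mod 360 = 209°
H3 = (89 + 240) mod 360 = 329°
Triadic = 89°, 209°, 329°


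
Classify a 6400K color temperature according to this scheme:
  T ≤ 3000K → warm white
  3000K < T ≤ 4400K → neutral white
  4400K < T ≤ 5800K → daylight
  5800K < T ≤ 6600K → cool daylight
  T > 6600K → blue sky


Temperature: 6400K
5800K < 6400K ≤ 6600K → cool daylight
Classification: cool daylight


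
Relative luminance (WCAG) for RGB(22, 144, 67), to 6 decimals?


Linearize each channel (sRGB transfer function): c = v/255; c_lin = c/12.92 if c ≤ 0.04045, else ((c+0.055)/1.055)^2.4
  R: 22/255 ≈ 0.086275 > 0.04045 → ((0.086275+0.055)/1.055)^2.4 ≈ 0.008023
  G: 144/255 ≈ 0.564706 > 0.04045 → ((0.564706+0.055)/1.055)^2.4 ≈ 0.278894
  B: 67/255 ≈ 0.262745 > 0.04045 → ((0.262745+0.055)/1.055)^2.4 ≈ 0.056128
R_lin = 0.008023, G_lin = 0.278894, B_lin = 0.056128
L = 0.2126×R + 0.7152×G + 0.0722×B
L = 0.2126×0.008023 + 0.7152×0.278894 + 0.0722×0.056128
L ≈ 0.205223


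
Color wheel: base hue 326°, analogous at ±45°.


Base hue: 326°
Left analog: (326 - 45) mod 360 = 281°
Right analog: (326 + 45) mod 360 = 11°
Analogous hues = 281° and 11°


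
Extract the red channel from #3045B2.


Color: #3045B2
R = 30 = 48
G = 45 = 69
B = B2 = 178
Red = 48


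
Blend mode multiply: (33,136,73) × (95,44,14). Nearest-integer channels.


Multiply: C = A×B/255, rounded to nearest integer
R: 33×95/255 = 3135/255 ≈ 12.294 → 12
G: 136×44/255 = 5984/255 ≈ 23.467 → 23
B: 73×14/255 = 1022/255 ≈ 4.008 → 4
= RGB(12, 23, 4)


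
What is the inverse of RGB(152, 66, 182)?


Invert: (255-R, 255-G, 255-B)
R: 255-152 = 103
G: 255-66 = 189
B: 255-182 = 73
= RGB(103, 189, 73)


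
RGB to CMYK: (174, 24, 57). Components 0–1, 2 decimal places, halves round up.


R'=174/255≈0.6824, G'=24/255≈0.0941, B'=57/255≈0.2235
K = 1 - max(R',G',B') = 1 - 174/255 = 81/255 = 0.31764… → 0.32
(1-R'-K)/(1-K) simplifies to (max-R)/max with max = 174:
C = (174-174)/174 = 0/174 = 0 → 0.00
M = (174-24)/174 = 150/174 = 0.86206… → 0.86
Y = (174-57)/174 = 117/174 = 0.67241… → 0.67
= CMYK(0.00, 0.86, 0.67, 0.32)


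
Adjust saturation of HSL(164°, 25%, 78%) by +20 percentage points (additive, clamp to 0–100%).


Original S = 25%
Adjustment = +20 percentage points
New S = 25 + (20) = 45
Clamp to [0, 100] → 45
= HSL(164°, 45%, 78%)


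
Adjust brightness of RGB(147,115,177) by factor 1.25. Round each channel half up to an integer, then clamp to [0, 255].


Multiply each channel by 1.25, round half up, clamp to [0, 255]
R: 147×1.25 = 183.75 → round → 184
G: 115×1.25 = 143.75 → round → 144
B: 177×1.25 = 221.25 → round → 221
= RGB(184, 144, 221)


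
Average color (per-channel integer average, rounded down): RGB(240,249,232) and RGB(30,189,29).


Midpoint: each channel = ⌊(C₁+C₂)/2⌋
R: ⌊(240+30)/2⌋ = 135
G: ⌊(249+189)/2⌋ = 219
B: ⌊(232+29)/2⌋ = 130
= RGB(135, 219, 130)


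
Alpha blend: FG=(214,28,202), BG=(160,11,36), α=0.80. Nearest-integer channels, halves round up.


C = α×F + (1-α)×B, with 1-α = 0.20
R: 0.80×214 + 0.20×160 = 171.20 + 32.00 = 203.20 → 203
G: 0.80×28 + 0.20×11 = 22.40 + 2.20 = 24.60 → 25
B: 0.80×202 + 0.20×36 = 161.60 + 7.20 = 168.80 → 169
= RGB(203, 25, 169)


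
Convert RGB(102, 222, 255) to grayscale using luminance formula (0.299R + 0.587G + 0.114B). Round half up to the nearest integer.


Gray = 0.299×R + 0.587×G + 0.114×B
Gray = 0.299×102 + 0.587×222 + 0.114×255
Gray = 30.498 + 130.314 + 29.070
Gray = 189.882 → round half up → 190
Gray = 190


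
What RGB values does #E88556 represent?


E8 → 232 (R)
85 → 133 (G)
56 → 86 (B)
= RGB(232, 133, 86)


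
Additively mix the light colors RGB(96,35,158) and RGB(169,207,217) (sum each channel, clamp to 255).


Additive: each channel = min(255, C₁+C₂)
R: 96+169 = 265 → 255
G: 35+207 = 242 → 242
B: 158+217 = 375 → 255
= RGB(255, 242, 255)


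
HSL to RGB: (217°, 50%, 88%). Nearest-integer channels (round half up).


H=217°, S=0.50, L=0.88
C = (1-|2L-1|)×S = (1-|0.76|)×0.50 = 0.12
H' = H/60 = 217/60 ≈ 3.6167; X = C×(1-|H' mod 2 - 1|) = 0.046
m = L - C/2 = 0.88 - 0.06 = 0.82
Sector ⌊H'⌋ = 3 → (R',G',B') = (0.0, 0.046, 0.12)
RGB = ((R'+m)×255, (G'+m)×255, (B'+m)×255) = (209.1, 220.83, 239.7)
Round half up → RGB(209, 221, 240)


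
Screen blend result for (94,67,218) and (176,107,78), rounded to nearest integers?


Screen: C = 255 - (255-A)×(255-B)/255, rounded to nearest integer
R: 255 - (255-94)×(255-176)/255 = 255 - 12719/255 ≈ 255 - 49.878 = 205.122 → 205
G: 255 - (255-67)×(255-107)/255 = 255 - 27824/255 ≈ 255 - 109.114 = 145.886 → 146
B: 255 - (255-218)×(255-78)/255 = 255 - 6549/255 ≈ 255 - 25.682 = 229.318 → 229
= RGB(205, 146, 229)


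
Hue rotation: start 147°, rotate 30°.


New hue = (H + rotation) mod 360
New hue = (147 + 30) mod 360
= 177 mod 360
= 177°


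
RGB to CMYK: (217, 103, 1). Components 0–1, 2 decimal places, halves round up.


R'=217/255≈0.8510, G'=103/255≈0.4039, B'=1/255≈0.0039
K = 1 - max(R',G',B') = 1 - 217/255 = 38/255 = 0.14901… → 0.15
(1-R'-K)/(1-K) simplifies to (max-R)/max with max = 217:
C = (217-217)/217 = 0/217 = 0 → 0.00
M = (217-103)/217 = 114/217 = 0.52534… → 0.53
Y = (217-1)/217 = 216/217 = 0.99539… → 1.00
= CMYK(0.00, 0.53, 1.00, 0.15)


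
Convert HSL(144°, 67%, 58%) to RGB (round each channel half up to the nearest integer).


H=144°, S=0.67, L=0.58
C = (1-|2L-1|)×S = (1-|0.16|)×0.67 = 0.5628
H' = H/60 = 144/60 ≈ 2.4000; X = C×(1-|H' mod 2 - 1|) = 0.22512
m = L - C/2 = 0.58 - 0.2814 = 0.2986
Sector ⌊H'⌋ = 2 → (R',G',B') = (0.0, 0.5628, 0.22512)
RGB = ((R'+m)×255, (G'+m)×255, (B'+m)×255) = (76.143, 219.657, 133.5486)
Round half up → RGB(76, 220, 134)


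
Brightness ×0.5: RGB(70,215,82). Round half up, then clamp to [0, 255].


Multiply each channel by 0.5, round half up, clamp to [0, 255]
R: 70×0.5 = 35
G: 215×0.5 = 107.5 → round → 108
B: 82×0.5 = 41
= RGB(35, 108, 41)


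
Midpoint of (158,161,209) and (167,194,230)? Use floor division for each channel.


Midpoint: each channel = ⌊(C₁+C₂)/2⌋
R: ⌊(158+167)/2⌋ = 162
G: ⌊(161+194)/2⌋ = 177
B: ⌊(209+230)/2⌋ = 219
= RGB(162, 177, 219)


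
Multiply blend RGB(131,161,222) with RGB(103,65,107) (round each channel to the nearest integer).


Multiply: C = A×B/255, rounded to nearest integer
R: 131×103/255 = 13493/255 ≈ 52.914 → 53
G: 161×65/255 = 10465/255 ≈ 41.039 → 41
B: 222×107/255 = 23754/255 ≈ 93.153 → 93
= RGB(53, 41, 93)


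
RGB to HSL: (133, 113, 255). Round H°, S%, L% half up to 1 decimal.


Normalize: R'=133/255≈0.5216, G'=113/255≈0.4431, B'=255/255≈1.0000
Max=255/255, Min=113/255, Δ=Max-Min=142/255
L = (Max+Min)/2 = (255+113)/510 = 368/510 = 0.72156… → L = 72.2%
L > 0.5 → S = Δ/(2-Max-Min) = 142/(510-255-113) = 142/142 = 1 → S = 100.0%
(the 1/255 factors cancel in S and H, so raw channel differences can be used)
Max is B' → H = 60 × ((R-G)/Δ + 4) = 60 × ((133-113)/142 + 4)
  20/142 + 4 = 0.1408… + 4 = 4.1408…
  H = 60 × 4.1408… = 248.450…° → H = 248.5°
= HSL(248.5°, 100.0%, 72.2%)


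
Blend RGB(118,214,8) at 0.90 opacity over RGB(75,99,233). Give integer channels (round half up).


C = α×F + (1-α)×B, with 1-α = 0.10
R: 0.90×118 + 0.10×75 = 106.20 + 7.50 = 113.70 → 114
G: 0.90×214 + 0.10×99 = 192.60 + 9.90 = 202.50 → 203
B: 0.90×8 + 0.10×233 = 7.20 + 23.30 = 30.50 → 31
= RGB(114, 203, 31)


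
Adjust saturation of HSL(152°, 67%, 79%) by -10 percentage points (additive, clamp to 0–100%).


Original S = 67%
Adjustment = -10 percentage points
New S = 67 + (-10) = 57
Clamp to [0, 100] → 57
= HSL(152°, 57%, 79%)


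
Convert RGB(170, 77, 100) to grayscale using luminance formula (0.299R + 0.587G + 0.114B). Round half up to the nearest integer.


Gray = 0.299×R + 0.587×G + 0.114×B
Gray = 0.299×170 + 0.587×77 + 0.114×100
Gray = 50.830 + 45.199 + 11.400
Gray = 107.429 → round half up → 107
Gray = 107


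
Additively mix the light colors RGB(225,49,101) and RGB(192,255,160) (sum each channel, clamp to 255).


Additive: each channel = min(255, C₁+C₂)
R: 225+192 = 417 → 255
G: 49+255 = 304 → 255
B: 101+160 = 261 → 255
= RGB(255, 255, 255)


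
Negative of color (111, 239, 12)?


Invert: (255-R, 255-G, 255-B)
R: 255-111 = 144
G: 255-239 = 16
B: 255-12 = 243
= RGB(144, 16, 243)


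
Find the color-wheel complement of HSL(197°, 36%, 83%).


Complement = opposite side of color wheel = hue + 180°
H' = (197 + 180) mod 360 = 17°
S and L unchanged.
= HSL(17°, 36%, 83%)


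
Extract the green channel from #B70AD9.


Color: #B70AD9
R = B7 = 183
G = 0A = 10
B = D9 = 217
Green = 10


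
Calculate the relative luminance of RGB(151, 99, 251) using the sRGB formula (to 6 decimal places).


Linearize each channel (sRGB transfer function): c = v/255; c_lin = c/12.92 if c ≤ 0.04045, else ((c+0.055)/1.055)^2.4
  R: 151/255 ≈ 0.592157 > 0.04045 → ((0.592157+0.055)/1.055)^2.4 ≈ 0.309469
  G: 99/255 ≈ 0.388235 > 0.04045 → ((0.388235+0.055)/1.055)^2.4 ≈ 0.124772
  B: 251/255 ≈ 0.984314 > 0.04045 → ((0.984314+0.055)/1.055)^2.4 ≈ 0.964686
R_lin = 0.309469, G_lin = 0.124772, B_lin = 0.964686
L = 0.2126×R + 0.7152×G + 0.0722×B
L = 0.2126×0.309469 + 0.7152×0.124772 + 0.0722×0.964686
L ≈ 0.224680
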